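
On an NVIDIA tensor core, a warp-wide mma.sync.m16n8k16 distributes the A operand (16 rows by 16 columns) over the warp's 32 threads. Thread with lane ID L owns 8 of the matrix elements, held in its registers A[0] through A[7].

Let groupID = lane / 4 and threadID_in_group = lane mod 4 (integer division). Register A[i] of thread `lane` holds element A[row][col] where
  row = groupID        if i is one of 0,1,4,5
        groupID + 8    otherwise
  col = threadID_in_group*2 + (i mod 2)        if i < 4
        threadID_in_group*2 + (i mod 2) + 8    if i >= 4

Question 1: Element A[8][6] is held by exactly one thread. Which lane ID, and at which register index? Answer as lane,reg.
3,2

r=8⇒gr=0,Rb=1  c=6⇒Cb=0,th=3,odd=0
L=0*4+3=3  i=0*4+1*2+0=2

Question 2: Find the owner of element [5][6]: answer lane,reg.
23,0

r: 5->gid=5,r8=0  c: 6->c8=0,tid=3,i&1=0
L=5*4+3=23  i=0*4+0*2+0=0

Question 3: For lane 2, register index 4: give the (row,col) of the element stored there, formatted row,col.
2: gid=0,tid=2
[4] (0+0,2*2+0+8) = (0,12)

0,12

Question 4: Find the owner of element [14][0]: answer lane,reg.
24,2

r=14->g=6,rb=1  c=0->cb=0,t=0,b0=0
L=6*4+0=24  i=0*4+1*2+0=2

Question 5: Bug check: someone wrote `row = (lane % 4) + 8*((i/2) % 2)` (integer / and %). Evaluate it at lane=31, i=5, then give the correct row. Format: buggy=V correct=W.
buggy=3 correct=7

`(lane % 4) + 8*((i/2) % 2)`[31,5]⇒3
L=31⇒gr=31>>2=7, th=31&3=3
[5]⇒row 7+0=7  col 3·2+1+8=15
row: 3 vs 7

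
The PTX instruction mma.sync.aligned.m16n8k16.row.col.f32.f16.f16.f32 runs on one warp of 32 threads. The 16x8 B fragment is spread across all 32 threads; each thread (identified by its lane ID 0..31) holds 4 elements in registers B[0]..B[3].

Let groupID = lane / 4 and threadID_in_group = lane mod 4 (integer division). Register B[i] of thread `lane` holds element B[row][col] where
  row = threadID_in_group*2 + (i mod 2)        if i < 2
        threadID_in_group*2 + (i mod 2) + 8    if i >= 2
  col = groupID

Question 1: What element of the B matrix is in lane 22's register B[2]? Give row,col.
lane 22: gr=5 (22/4), th=2 (22%4)
i=2: r=2*2+0+8=12, c=gr=5

12,5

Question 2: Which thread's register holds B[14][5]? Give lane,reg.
c=5⇒gr=5  r=14⇒Rb=1,th=3,odd=0
L=5*4+3=23  i=1*2+0=2

23,2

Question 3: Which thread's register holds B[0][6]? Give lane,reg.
24,0

c=6→G=6  r=0→rhi=0,T=0,p=0
L=6*4+0=24  i=0*2+0=0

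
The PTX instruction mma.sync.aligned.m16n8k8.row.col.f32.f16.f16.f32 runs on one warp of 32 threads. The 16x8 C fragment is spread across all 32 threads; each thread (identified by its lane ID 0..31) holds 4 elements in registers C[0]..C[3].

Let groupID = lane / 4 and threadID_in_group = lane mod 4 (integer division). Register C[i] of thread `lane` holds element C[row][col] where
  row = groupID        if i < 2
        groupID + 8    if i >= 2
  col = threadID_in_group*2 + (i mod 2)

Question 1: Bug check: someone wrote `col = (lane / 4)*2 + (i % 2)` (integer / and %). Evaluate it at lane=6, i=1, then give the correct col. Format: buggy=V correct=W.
buggy=3 correct=5

`(lane / 4)*2 + (i % 2)`[6,1]=>3
L=6=>grp=6>>2=1, tig=6&3=2
[1]=>row 1+0=1  col 2·2+1=5
col: 3 vs 5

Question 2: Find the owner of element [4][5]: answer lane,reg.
r:4=>grp=4,rB=0  c:5=>tig=2,lo=1
L=4*4+2=18  i=0*2+1=1

18,1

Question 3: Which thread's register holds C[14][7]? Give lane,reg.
r=14->g=6,rb=1  c=7->t=3,b0=1
L=6*4+3=27  i=1*2+1=3

27,3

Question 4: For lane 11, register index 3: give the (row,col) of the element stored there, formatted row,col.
10,7

lane 11: G=2 (11/4), T=3 (11%4)
i=3: r=2+8=10, c=3*2+1=7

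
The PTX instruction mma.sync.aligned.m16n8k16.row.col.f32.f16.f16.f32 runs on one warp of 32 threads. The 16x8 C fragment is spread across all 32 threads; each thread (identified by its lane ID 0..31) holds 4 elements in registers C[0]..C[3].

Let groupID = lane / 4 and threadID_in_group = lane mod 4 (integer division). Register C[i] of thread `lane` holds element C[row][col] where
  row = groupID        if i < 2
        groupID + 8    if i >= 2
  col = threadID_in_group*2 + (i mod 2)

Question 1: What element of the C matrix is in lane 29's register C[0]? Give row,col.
L=29=>grp=29>>2=7, tig=29&3=1
[0]=>row 7+0=7  col 1·2+0=2

7,2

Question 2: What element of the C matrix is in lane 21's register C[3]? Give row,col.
L=21→G=21>>2=5, T=21&3=1
[3]→row 5+8=13  col 1·2+1=3

13,3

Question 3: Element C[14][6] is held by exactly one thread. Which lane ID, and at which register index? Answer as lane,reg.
r=14->g=6,rb=1  c=6->t=3,b0=0
L=6*4+3=27  i=1*2+0=2

27,2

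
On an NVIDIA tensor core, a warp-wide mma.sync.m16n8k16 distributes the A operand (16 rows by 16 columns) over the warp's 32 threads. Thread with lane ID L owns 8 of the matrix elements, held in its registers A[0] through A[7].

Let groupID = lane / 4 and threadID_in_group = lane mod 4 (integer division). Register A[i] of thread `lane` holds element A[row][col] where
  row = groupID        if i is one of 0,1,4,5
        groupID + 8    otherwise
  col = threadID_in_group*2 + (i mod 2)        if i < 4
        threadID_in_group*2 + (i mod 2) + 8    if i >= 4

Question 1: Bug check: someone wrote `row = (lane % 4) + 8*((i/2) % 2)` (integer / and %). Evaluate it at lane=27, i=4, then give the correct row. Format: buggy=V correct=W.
`(lane % 4) + 8*((i/2) % 2)`[27,4]->3
L=27->gid=27>>2=6, tid=27&3=3
[4]->row 6+0=6  col 3·2+0+8=14
row: 3 vs 6

buggy=3 correct=6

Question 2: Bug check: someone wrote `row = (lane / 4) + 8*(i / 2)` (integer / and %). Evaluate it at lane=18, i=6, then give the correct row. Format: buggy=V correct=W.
buggy=28 correct=12

`(lane / 4) + 8*(i / 2)`[18,6]=>28
L=18=>grp=18>>2=4, tig=18&3=2
[6]=>row 4+8=12  col 2·2+0+8=12
row: 28 vs 12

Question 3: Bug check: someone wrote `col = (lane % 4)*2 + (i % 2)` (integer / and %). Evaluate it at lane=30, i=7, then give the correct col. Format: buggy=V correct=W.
buggy=5 correct=13

`(lane % 4)*2 + (i % 2)`[30,7]→5
L=30→G=30>>2=7, T=30&3=2
[7]→row 7+8=15  col 2·2+1+8=13
col: 5 vs 13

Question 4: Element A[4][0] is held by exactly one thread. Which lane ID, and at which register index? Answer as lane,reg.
r: 4->gid=4,r8=0  c: 0->c8=0,tid=0,i&1=0
L=4*4+0=16  i=0*4+0*2+0=0

16,0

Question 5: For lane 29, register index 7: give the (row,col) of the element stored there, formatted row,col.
15,11

29: gid=7,tid=1
[7] (7+8,1*2+1+8) = (15,11)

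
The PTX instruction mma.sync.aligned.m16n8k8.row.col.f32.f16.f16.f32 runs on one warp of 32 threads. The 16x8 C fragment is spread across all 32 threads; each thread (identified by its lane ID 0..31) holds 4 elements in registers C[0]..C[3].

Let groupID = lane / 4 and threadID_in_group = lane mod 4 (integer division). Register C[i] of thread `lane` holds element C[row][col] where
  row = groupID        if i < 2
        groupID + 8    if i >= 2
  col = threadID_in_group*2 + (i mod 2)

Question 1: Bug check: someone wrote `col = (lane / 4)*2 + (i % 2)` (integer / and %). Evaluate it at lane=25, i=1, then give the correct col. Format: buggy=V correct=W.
buggy=13 correct=3

`(lane / 4)*2 + (i % 2)`[25,1]->13
25: g=6,t=1
[1] (6+0,1*2+1) = (6,3)
col: 13 vs 3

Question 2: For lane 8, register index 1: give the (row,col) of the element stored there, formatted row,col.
2,1

lane 8⇒8/4=2, 8 mod 4=0
i=1  r:2+0⇒2  c:2·0+1⇒1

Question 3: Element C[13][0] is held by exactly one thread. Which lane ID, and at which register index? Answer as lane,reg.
r=13->g=5,rb=1  c=0->t=0,b0=0
L=5*4+0=20  i=1*2+0=2

20,2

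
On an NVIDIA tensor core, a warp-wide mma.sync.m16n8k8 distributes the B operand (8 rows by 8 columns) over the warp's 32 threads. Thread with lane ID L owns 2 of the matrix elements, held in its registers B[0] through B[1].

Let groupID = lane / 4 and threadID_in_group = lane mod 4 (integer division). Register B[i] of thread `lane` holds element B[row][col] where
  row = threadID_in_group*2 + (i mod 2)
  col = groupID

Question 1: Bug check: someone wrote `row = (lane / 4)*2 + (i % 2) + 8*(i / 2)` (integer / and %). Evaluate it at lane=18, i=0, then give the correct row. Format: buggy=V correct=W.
buggy=8 correct=4

`(lane / 4)*2 + (i % 2) + 8*(i / 2)`[18,0]->8
L=18->g=18>>2=4, t=18&3=2
[0]->row 2·2+0=4  col g=4
row: 8 vs 4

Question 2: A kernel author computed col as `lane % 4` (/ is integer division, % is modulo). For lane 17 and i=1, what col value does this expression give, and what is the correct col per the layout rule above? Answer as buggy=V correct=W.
`lane % 4`[17,1]=>1
lane 17=>17/4=4, 17 mod 4=1
i=1  r:2·1+1=>3  c:4
col: 1 vs 4

buggy=1 correct=4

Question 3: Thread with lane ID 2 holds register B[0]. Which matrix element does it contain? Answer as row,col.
4,0

2: gid=0,tid=2
[0] (2*2+0,0) = (4,0)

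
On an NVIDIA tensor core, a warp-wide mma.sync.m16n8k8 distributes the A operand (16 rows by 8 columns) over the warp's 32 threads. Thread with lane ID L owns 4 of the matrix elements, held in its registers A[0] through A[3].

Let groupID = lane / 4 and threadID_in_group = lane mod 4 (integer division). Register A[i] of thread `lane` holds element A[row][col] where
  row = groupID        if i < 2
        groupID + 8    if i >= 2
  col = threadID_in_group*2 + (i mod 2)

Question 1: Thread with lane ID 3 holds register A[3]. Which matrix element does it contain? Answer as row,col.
lane 3->3/4=0, 3 mod 4=3
i=3  r:0+8->8  c:2·3+1->7

8,7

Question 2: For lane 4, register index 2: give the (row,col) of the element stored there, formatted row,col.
lane 4: grp=1 (4/4), tig=0 (4%4)
i=2: r=1+8=9, c=0*2+0=0

9,0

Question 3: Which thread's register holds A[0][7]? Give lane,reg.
3,1

r=0→G=0,rhi=0  c=7→T=3,p=1
L=0*4+3=3  i=0*2+1=1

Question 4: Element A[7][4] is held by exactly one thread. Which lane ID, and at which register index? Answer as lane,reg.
30,0

r: 7->gid=7,r8=0  c: 4->tid=2,i&1=0
L=7*4+2=30  i=0*2+0=0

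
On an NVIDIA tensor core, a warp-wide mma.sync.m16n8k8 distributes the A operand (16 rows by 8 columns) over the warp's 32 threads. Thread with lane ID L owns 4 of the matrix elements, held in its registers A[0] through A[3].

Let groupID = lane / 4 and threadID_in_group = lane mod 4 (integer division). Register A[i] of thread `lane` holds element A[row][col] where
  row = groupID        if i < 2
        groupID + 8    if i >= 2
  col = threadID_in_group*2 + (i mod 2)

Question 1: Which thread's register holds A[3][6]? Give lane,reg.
r=3→G=3,rhi=0  c=6→T=3,p=0
L=3*4+3=15  i=0*2+0=0

15,0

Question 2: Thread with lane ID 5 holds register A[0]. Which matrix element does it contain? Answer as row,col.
1,2

lane 5→5/4=1, 5 mod 4=1
i=0  r:1+0→1  c:2·1+0→2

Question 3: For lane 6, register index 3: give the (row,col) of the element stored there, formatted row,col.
6: G=1,T=2
[3] (1+8,2*2+1) = (9,5)

9,5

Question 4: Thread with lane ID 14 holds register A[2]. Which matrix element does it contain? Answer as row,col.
lane 14: gr=3 (14/4), th=2 (14%4)
i=2: r=3+8=11, c=2*2+0=4

11,4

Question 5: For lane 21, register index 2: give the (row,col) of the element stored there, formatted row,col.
13,2

21: gid=5,tid=1
[2] (5+8,1*2+0) = (13,2)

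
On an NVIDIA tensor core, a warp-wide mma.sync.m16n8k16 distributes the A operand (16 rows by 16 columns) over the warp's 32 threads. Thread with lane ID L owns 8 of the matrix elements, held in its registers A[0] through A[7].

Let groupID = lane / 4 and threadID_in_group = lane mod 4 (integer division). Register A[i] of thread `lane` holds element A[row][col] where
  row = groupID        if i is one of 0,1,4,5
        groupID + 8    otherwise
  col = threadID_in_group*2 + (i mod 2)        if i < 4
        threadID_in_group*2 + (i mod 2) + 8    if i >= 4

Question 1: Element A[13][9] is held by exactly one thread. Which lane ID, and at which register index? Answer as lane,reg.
r:13=>grp=5,rB=1  c:9=>cB=1,tig=0,lo=1
L=5*4+0=20  i=1*4+1*2+1=7

20,7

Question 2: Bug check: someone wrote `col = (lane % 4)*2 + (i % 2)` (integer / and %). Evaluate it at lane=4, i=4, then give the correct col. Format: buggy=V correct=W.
`(lane % 4)*2 + (i % 2)`[4,4]⇒0
lane 4⇒4/4=1, 4 mod 4=0
i=4  r:1+0⇒1  c:2·0+0+8⇒8
col: 0 vs 8

buggy=0 correct=8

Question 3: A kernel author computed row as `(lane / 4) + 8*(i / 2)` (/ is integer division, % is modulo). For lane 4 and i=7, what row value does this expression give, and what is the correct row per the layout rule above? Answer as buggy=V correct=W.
`(lane / 4) + 8*(i / 2)`[4,7]=>25
lane 4=>4/4=1, 4 mod 4=0
i=7  r:1+8=>9  c:2·0+1+8=>9
row: 25 vs 9

buggy=25 correct=9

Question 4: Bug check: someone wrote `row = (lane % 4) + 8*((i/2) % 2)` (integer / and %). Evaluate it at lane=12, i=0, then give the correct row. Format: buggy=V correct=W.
`(lane % 4) + 8*((i/2) % 2)`[12,0]=>0
lane 12: grp=3 (12/4), tig=0 (12%4)
i=0: r=3+0=3, c=0*2+0+0=0
row: 0 vs 3

buggy=0 correct=3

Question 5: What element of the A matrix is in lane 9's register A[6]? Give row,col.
9: gid=2,tid=1
[6] (2+8,1*2+0+8) = (10,10)

10,10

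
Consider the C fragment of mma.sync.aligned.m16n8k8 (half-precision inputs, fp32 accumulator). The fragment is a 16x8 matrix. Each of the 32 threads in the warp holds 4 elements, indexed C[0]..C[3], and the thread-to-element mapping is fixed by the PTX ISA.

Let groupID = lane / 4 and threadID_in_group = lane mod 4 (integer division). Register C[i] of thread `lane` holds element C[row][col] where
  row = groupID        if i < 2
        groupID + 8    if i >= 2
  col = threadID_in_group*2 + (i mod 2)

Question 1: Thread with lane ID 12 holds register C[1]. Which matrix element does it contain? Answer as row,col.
3,1

lane 12: gr=3 (12/4), th=0 (12%4)
i=1: r=3+0=3, c=0*2+1=1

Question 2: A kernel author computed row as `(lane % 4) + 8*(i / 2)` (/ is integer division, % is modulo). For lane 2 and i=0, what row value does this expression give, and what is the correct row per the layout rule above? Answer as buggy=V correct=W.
`(lane % 4) + 8*(i / 2)`[2,0]=>2
lane 2: grp=0 (2/4), tig=2 (2%4)
i=0: r=0+0=0, c=2*2+0=4
row: 2 vs 0

buggy=2 correct=0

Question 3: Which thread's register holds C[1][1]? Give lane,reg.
r=1⇒gr=1,Rb=0  c=1⇒th=0,odd=1
L=1*4+0=4  i=0*2+1=1

4,1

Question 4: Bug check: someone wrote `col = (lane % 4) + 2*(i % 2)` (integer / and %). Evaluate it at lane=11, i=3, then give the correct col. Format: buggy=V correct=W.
`(lane % 4) + 2*(i % 2)`[11,3]⇒5
lane 11⇒11/4=2, 11 mod 4=3
i=3  r:2+8⇒10  c:2·3+1⇒7
col: 5 vs 7

buggy=5 correct=7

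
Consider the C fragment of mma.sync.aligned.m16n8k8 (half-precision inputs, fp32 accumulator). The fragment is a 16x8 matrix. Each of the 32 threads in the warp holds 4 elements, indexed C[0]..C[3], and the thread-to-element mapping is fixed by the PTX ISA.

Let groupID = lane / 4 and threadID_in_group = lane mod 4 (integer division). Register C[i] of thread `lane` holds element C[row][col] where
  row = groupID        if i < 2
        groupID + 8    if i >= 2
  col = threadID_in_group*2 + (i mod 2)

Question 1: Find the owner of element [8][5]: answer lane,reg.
r=8⇒gr=0,Rb=1  c=5⇒th=2,odd=1
L=0*4+2=2  i=1*2+1=3

2,3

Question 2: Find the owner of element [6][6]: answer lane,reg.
27,0

r=6->g=6,rb=0  c=6->t=3,b0=0
L=6*4+3=27  i=0*2+0=0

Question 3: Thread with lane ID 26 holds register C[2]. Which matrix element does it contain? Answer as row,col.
14,4

lane 26: grp=6 (26/4), tig=2 (26%4)
i=2: r=6+8=14, c=2*2+0=4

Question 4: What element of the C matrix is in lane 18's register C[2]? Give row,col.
12,4

18: gr=4,th=2
[2] (4+8,2*2+0) = (12,4)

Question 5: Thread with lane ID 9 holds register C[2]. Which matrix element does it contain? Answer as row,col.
lane 9: G=2 (9/4), T=1 (9%4)
i=2: r=2+8=10, c=1*2+0=2

10,2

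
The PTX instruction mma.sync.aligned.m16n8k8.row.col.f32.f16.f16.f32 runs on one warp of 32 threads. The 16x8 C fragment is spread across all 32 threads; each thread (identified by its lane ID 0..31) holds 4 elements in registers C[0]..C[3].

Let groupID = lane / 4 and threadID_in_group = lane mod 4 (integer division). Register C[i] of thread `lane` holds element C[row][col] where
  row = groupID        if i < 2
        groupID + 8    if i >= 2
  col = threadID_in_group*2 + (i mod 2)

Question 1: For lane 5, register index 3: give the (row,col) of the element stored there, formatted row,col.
9,3

L=5=>grp=5>>2=1, tig=5&3=1
[3]=>row 1+8=9  col 1·2+1=3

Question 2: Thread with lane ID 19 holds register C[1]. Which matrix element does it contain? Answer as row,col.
4,7

L=19→G=19>>2=4, T=19&3=3
[1]→row 4+0=4  col 3·2+1=7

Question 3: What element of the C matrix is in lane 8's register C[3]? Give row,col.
8: gr=2,th=0
[3] (2+8,0*2+1) = (10,1)

10,1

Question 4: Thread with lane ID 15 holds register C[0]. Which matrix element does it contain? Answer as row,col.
L=15->gid=15>>2=3, tid=15&3=3
[0]->row 3+0=3  col 3·2+0=6

3,6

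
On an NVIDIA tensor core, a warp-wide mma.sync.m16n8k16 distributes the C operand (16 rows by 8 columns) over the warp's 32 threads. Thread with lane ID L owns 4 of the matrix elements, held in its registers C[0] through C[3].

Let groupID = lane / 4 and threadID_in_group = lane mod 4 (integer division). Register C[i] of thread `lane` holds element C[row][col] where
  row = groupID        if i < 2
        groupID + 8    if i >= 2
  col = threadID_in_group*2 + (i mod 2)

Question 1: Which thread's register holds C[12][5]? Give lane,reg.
18,3

r=12→G=4,rhi=1  c=5→T=2,p=1
L=4*4+2=18  i=1*2+1=3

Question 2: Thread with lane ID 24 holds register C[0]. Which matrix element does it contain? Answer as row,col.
6,0

lane 24->24/4=6, 24 mod 4=0
i=0  r:6+0->6  c:2·0+0->0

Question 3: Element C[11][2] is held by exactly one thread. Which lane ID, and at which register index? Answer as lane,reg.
13,2

r:11=>grp=3,rB=1  c:2=>tig=1,lo=0
L=3*4+1=13  i=1*2+0=2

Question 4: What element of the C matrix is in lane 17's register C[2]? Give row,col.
12,2

17: G=4,T=1
[2] (4+8,1*2+0) = (12,2)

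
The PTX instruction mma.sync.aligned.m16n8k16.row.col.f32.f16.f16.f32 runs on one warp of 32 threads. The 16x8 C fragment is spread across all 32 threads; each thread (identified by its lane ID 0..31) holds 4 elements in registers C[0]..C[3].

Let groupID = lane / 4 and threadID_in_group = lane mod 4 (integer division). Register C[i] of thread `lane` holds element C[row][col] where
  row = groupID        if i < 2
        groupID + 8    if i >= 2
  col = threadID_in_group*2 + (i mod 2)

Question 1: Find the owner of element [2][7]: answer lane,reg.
r=2→G=2,rhi=0  c=7→T=3,p=1
L=2*4+3=11  i=0*2+1=1

11,1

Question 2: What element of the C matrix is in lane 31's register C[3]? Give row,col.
31: gr=7,th=3
[3] (7+8,3*2+1) = (15,7)

15,7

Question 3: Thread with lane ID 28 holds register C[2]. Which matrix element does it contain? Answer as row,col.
15,0

lane 28->28/4=7, 28 mod 4=0
i=2  r:7+8->15  c:2·0+0->0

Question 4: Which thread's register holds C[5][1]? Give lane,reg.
20,1

r=5→G=5,rhi=0  c=1→T=0,p=1
L=5*4+0=20  i=0*2+1=1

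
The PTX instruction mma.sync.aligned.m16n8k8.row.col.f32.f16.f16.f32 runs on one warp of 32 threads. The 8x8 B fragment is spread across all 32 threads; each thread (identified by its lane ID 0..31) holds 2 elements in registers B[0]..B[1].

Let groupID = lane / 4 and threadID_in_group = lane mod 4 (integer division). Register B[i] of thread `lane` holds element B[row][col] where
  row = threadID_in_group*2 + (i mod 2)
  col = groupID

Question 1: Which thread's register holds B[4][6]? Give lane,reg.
c=6→G=6  r=4→T=2,p=0
L=6*4+2=26  i=0=0

26,0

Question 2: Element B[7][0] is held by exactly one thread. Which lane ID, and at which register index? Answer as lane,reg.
3,1

c=0->g=0  r=7->t=3,b0=1
L=0*4+3=3  i=1=1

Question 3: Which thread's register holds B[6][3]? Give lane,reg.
c:3=>grp=3  r:6=>tig=3,lo=0
L=3*4+3=15  i=0=0

15,0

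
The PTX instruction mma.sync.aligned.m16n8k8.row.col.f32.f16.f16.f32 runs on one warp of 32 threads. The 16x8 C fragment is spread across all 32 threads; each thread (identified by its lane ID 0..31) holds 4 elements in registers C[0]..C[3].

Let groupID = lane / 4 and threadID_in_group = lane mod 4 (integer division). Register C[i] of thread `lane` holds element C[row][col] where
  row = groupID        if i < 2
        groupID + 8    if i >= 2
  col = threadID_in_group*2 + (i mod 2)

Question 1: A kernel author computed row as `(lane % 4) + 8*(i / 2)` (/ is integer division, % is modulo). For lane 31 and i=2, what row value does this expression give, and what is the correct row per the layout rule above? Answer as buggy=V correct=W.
buggy=11 correct=15

`(lane % 4) + 8*(i / 2)`[31,2]->11
lane 31->31/4=7, 31 mod 4=3
i=2  r:7+8->15  c:2·3+0->6
row: 11 vs 15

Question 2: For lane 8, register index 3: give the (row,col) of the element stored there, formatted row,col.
10,1

L=8→G=8>>2=2, T=8&3=0
[3]→row 2+8=10  col 0·2+1=1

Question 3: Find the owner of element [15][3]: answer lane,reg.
29,3

r=15→G=7,rhi=1  c=3→T=1,p=1
L=7*4+1=29  i=1*2+1=3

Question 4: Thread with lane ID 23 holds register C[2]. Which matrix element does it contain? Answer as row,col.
23: g=5,t=3
[2] (5+8,3*2+0) = (13,6)

13,6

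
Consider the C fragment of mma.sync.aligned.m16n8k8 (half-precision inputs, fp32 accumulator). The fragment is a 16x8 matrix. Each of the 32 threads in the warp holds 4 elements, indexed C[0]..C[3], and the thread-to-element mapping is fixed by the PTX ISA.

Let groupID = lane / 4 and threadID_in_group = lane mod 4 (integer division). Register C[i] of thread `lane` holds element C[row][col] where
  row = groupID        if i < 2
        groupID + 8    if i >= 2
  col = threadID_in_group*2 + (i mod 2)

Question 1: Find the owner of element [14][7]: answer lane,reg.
r:14=>grp=6,rB=1  c:7=>tig=3,lo=1
L=6*4+3=27  i=1*2+1=3

27,3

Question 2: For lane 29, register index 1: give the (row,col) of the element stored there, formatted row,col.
7,3

lane 29->29/4=7, 29 mod 4=1
i=1  r:7+0->7  c:2·1+1->3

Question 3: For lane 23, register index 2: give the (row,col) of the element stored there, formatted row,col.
lane 23: gid=5 (23/4), tid=3 (23%4)
i=2: r=5+8=13, c=3*2+0=6

13,6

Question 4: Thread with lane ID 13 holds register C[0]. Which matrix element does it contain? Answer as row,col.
lane 13⇒13/4=3, 13 mod 4=1
i=0  r:3+0⇒3  c:2·1+0⇒2

3,2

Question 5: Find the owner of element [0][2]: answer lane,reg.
r=0⇒gr=0,Rb=0  c=2⇒th=1,odd=0
L=0*4+1=1  i=0*2+0=0

1,0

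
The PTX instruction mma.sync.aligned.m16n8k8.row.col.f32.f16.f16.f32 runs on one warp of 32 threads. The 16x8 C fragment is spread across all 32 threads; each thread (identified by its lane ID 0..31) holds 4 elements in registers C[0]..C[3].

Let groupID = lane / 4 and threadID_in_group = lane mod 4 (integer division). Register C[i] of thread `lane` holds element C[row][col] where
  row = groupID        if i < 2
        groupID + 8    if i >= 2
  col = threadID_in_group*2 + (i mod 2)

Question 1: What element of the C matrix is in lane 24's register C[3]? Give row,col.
14,1

lane 24->24/4=6, 24 mod 4=0
i=3  r:6+8->14  c:2·0+1->1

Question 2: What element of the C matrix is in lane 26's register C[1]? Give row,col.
L=26→G=26>>2=6, T=26&3=2
[1]→row 6+0=6  col 2·2+1=5

6,5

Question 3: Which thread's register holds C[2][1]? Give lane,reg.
8,1

r=2⇒gr=2,Rb=0  c=1⇒th=0,odd=1
L=2*4+0=8  i=0*2+1=1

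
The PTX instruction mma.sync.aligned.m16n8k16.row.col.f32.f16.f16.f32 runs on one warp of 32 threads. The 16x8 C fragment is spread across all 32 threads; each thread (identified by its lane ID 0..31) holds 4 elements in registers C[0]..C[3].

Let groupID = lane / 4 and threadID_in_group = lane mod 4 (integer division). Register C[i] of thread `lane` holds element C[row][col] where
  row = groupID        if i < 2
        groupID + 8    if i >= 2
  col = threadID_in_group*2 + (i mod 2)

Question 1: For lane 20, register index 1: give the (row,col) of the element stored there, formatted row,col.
lane 20: G=5 (20/4), T=0 (20%4)
i=1: r=5+0=5, c=0*2+1=1

5,1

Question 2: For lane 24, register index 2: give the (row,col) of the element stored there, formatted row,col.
14,0

L=24->g=24>>2=6, t=24&3=0
[2]->row 6+8=14  col 0·2+0=0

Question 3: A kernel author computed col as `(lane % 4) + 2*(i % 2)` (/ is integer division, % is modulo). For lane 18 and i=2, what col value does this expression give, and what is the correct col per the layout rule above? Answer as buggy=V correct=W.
buggy=2 correct=4

`(lane % 4) + 2*(i % 2)`[18,2]⇒2
lane 18: gr=4 (18/4), th=2 (18%4)
i=2: r=4+8=12, c=2*2+0=4
col: 2 vs 4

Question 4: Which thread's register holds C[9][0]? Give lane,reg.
r:9=>grp=1,rB=1  c:0=>tig=0,lo=0
L=1*4+0=4  i=1*2+0=2

4,2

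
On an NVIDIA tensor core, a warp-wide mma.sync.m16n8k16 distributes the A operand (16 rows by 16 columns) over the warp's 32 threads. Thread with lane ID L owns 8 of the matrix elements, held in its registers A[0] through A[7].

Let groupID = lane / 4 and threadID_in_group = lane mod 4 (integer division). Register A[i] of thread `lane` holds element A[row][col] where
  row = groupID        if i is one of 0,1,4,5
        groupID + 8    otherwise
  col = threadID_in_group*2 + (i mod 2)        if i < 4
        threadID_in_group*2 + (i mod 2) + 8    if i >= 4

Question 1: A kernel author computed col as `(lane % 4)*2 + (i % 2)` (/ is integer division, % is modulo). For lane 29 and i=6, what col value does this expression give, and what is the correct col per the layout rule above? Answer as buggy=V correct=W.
buggy=2 correct=10

`(lane % 4)*2 + (i % 2)`[29,6]->2
lane 29: g=7 (29/4), t=1 (29%4)
i=6: r=7+8=15, c=1*2+0+8=10
col: 2 vs 10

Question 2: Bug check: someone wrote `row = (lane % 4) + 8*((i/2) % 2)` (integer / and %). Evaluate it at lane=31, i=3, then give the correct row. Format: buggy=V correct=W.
`(lane % 4) + 8*((i/2) % 2)`[31,3]->11
lane 31: gid=7 (31/4), tid=3 (31%4)
i=3: r=7+8=15, c=3*2+1+0=7
row: 11 vs 15

buggy=11 correct=15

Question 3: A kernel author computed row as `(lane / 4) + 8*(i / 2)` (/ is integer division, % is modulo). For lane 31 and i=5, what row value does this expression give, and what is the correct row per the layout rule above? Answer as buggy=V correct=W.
buggy=23 correct=7

`(lane / 4) + 8*(i / 2)`[31,5]->23
lane 31: gid=7 (31/4), tid=3 (31%4)
i=5: r=7+0=7, c=3*2+1+8=15
row: 23 vs 7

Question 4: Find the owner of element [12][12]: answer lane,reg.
18,6

r=12→G=4,rhi=1  c=12→chi=1,T=2,p=0
L=4*4+2=18  i=1*4+1*2+0=6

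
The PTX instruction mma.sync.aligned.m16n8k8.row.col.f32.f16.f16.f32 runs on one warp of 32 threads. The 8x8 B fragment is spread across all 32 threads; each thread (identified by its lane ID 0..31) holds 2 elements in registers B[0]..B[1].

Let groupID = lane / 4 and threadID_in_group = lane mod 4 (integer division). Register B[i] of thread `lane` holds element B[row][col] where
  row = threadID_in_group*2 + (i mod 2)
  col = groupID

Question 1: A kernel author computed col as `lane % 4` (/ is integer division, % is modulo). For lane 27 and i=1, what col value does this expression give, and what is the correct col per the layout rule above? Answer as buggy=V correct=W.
buggy=3 correct=6

`lane % 4`[27,1]→3
L=27→G=27>>2=6, T=27&3=3
[1]→row 3·2+1=7  col G=6
col: 3 vs 6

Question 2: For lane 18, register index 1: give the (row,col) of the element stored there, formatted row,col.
5,4

L=18→G=18>>2=4, T=18&3=2
[1]→row 2·2+1=5  col G=4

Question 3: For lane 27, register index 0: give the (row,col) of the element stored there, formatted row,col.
6,6

lane 27: grp=6 (27/4), tig=3 (27%4)
i=0: r=3*2+0=6, c=grp=6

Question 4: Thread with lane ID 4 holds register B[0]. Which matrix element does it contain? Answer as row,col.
0,1

4: g=1,t=0
[0] (0*2+0,1) = (0,1)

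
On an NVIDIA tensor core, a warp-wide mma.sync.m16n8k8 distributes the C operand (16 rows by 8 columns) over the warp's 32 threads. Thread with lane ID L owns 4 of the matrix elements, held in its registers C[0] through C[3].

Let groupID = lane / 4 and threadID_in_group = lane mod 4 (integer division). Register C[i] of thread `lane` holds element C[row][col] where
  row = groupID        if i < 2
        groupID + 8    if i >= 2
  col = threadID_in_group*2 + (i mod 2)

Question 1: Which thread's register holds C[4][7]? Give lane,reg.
19,1

r=4⇒gr=4,Rb=0  c=7⇒th=3,odd=1
L=4*4+3=19  i=0*2+1=1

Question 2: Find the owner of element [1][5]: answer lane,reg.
r=1→G=1,rhi=0  c=5→T=2,p=1
L=1*4+2=6  i=0*2+1=1

6,1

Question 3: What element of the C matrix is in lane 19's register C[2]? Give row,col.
12,6

19: grp=4,tig=3
[2] (4+8,3*2+0) = (12,6)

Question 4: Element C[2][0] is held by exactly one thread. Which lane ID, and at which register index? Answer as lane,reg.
r=2⇒gr=2,Rb=0  c=0⇒th=0,odd=0
L=2*4+0=8  i=0*2+0=0

8,0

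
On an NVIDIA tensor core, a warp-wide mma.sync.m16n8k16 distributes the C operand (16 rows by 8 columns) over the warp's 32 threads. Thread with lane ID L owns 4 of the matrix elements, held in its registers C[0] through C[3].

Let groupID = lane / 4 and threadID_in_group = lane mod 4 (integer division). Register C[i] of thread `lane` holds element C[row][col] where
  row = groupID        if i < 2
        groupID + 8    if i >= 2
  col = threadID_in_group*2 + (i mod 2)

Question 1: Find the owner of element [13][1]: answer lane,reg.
r=13→G=5,rhi=1  c=1→T=0,p=1
L=5*4+0=20  i=1*2+1=3

20,3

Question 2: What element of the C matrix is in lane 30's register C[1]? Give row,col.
7,5

lane 30: G=7 (30/4), T=2 (30%4)
i=1: r=7+0=7, c=2*2+1=5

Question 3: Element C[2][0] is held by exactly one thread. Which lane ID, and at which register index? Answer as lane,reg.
r: 2->gid=2,r8=0  c: 0->tid=0,i&1=0
L=2*4+0=8  i=0*2+0=0

8,0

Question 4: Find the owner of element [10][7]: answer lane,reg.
11,3

r=10⇒gr=2,Rb=1  c=7⇒th=3,odd=1
L=2*4+3=11  i=1*2+1=3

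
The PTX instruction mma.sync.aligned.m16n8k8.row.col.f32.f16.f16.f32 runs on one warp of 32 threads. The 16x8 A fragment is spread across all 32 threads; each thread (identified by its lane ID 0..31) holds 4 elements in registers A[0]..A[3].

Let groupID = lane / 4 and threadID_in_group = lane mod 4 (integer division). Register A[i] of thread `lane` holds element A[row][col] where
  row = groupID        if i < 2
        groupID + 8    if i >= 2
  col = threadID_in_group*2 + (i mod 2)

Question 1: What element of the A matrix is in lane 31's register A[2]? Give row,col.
lane 31->31/4=7, 31 mod 4=3
i=2  r:7+8->15  c:2·3+0->6

15,6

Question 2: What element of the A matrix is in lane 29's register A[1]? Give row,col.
L=29→G=29>>2=7, T=29&3=1
[1]→row 7+0=7  col 1·2+1=3

7,3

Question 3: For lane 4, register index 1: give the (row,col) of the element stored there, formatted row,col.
lane 4->4/4=1, 4 mod 4=0
i=1  r:1+0->1  c:2·0+1->1

1,1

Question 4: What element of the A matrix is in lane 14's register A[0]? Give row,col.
14: grp=3,tig=2
[0] (3+0,2*2+0) = (3,4)

3,4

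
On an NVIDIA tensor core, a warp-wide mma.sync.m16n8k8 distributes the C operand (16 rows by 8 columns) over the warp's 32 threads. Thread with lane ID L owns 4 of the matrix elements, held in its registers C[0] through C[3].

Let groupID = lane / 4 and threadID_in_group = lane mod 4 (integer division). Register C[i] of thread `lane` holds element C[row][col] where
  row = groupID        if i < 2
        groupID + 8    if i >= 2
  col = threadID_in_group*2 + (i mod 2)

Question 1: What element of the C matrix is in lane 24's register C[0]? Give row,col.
lane 24->24/4=6, 24 mod 4=0
i=0  r:6+0->6  c:2·0+0->0

6,0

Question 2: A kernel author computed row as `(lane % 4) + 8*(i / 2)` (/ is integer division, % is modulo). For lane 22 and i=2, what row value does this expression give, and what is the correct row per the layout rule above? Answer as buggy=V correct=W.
buggy=10 correct=13

`(lane % 4) + 8*(i / 2)`[22,2]⇒10
L=22⇒gr=22>>2=5, th=22&3=2
[2]⇒row 5+8=13  col 2·2+0=4
row: 10 vs 13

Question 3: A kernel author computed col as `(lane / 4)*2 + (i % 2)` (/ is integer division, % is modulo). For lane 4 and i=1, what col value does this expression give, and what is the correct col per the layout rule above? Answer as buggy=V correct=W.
buggy=3 correct=1

`(lane / 4)*2 + (i % 2)`[4,1]->3
lane 4->4/4=1, 4 mod 4=0
i=1  r:1+0->1  c:2·0+1->1
col: 3 vs 1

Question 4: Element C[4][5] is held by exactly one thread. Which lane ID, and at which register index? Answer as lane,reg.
18,1

r=4->g=4,rb=0  c=5->t=2,b0=1
L=4*4+2=18  i=0*2+1=1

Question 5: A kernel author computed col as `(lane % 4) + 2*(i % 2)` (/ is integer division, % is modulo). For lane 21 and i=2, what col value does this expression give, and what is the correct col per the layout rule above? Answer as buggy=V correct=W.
buggy=1 correct=2

`(lane % 4) + 2*(i % 2)`[21,2]→1
L=21→G=21>>2=5, T=21&3=1
[2]→row 5+8=13  col 1·2+0=2
col: 1 vs 2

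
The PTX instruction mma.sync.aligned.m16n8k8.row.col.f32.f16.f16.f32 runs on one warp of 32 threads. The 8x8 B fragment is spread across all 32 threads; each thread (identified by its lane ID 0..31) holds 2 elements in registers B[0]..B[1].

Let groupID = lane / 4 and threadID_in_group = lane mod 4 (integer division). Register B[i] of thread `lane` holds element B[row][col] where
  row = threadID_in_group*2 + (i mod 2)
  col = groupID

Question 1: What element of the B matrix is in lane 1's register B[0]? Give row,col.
lane 1⇒1/4=0, 1 mod 4=1
i=0  r:2·1+0⇒2  c:0

2,0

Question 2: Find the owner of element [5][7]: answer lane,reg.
c: 7->gid=7  r: 5->tid=2,i&1=1
L=7*4+2=30  i=1=1

30,1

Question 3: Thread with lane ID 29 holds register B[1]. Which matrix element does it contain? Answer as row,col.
3,7

29: G=7,T=1
[1] (1*2+1,7) = (3,7)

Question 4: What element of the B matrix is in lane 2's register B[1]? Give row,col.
2: g=0,t=2
[1] (2*2+1,0) = (5,0)

5,0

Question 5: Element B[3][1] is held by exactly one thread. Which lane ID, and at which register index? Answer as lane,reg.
5,1

c=1→G=1  r=3→T=1,p=1
L=1*4+1=5  i=1=1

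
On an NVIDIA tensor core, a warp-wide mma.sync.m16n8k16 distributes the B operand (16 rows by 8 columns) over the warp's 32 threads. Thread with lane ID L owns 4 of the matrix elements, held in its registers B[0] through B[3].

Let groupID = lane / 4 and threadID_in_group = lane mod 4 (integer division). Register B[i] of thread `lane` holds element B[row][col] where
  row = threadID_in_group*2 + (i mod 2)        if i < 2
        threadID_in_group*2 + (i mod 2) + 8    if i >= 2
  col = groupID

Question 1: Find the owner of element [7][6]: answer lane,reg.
27,1

c:6=>grp=6  r:7=>rB=0,tig=3,lo=1
L=6*4+3=27  i=0*2+1=1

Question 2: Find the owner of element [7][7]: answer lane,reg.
31,1

c: 7->gid=7  r: 7->r8=0,tid=3,i&1=1
L=7*4+3=31  i=0*2+1=1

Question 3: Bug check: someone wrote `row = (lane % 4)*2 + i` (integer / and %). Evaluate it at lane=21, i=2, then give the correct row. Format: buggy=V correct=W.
`(lane % 4)*2 + i`[21,2]->4
lane 21: g=5 (21/4), t=1 (21%4)
i=2: r=1*2+0+8=10, c=g=5
row: 4 vs 10

buggy=4 correct=10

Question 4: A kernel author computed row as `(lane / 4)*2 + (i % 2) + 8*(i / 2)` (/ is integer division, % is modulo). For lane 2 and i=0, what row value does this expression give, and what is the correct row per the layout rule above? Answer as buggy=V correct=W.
`(lane / 4)*2 + (i % 2) + 8*(i / 2)`[2,0]⇒0
lane 2: gr=0 (2/4), th=2 (2%4)
i=0: r=2*2+0+0=4, c=gr=0
row: 0 vs 4

buggy=0 correct=4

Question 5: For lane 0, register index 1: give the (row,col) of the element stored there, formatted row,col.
L=0->g=0>>2=0, t=0&3=0
[1]->row 0·2+1+0=1  col g=0

1,0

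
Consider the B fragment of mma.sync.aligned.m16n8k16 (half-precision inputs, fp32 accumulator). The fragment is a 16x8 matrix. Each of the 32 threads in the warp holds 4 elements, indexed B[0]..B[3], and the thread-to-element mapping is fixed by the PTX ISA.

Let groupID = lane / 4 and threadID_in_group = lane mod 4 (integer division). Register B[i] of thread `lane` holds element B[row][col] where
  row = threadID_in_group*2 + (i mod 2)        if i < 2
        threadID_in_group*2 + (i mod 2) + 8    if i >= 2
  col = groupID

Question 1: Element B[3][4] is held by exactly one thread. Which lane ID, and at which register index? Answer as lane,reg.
17,1

c=4⇒gr=4  r=3⇒Rb=0,th=1,odd=1
L=4*4+1=17  i=0*2+1=1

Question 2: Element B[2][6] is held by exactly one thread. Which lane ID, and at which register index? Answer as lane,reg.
25,0

c=6→G=6  r=2→rhi=0,T=1,p=0
L=6*4+1=25  i=0*2+0=0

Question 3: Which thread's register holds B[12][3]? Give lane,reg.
c:3=>grp=3  r:12=>rB=1,tig=2,lo=0
L=3*4+2=14  i=1*2+0=2

14,2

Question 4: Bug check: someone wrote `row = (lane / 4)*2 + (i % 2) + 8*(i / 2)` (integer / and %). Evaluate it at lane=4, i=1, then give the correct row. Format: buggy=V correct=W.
`(lane / 4)*2 + (i % 2) + 8*(i / 2)`[4,1]=>3
4: grp=1,tig=0
[1] (0*2+1+0,1) = (1,1)
row: 3 vs 1

buggy=3 correct=1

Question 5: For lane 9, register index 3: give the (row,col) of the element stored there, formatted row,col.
9: grp=2,tig=1
[3] (1*2+1+8,2) = (11,2)

11,2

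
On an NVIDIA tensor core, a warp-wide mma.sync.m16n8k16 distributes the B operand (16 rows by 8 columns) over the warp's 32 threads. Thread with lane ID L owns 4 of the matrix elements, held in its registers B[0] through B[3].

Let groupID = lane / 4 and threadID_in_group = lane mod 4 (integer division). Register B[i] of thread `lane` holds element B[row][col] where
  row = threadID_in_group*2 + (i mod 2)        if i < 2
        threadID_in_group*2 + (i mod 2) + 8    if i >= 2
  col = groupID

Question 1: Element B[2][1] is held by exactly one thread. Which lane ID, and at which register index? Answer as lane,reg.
c=1->g=1  r=2->rb=0,t=1,b0=0
L=1*4+1=5  i=0*2+0=0

5,0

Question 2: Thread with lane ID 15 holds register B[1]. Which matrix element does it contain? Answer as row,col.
7,3

L=15->g=15>>2=3, t=15&3=3
[1]->row 3·2+1+0=7  col g=3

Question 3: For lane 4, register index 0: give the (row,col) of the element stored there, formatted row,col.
lane 4->4/4=1, 4 mod 4=0
i=0  r:2·0+0+0->0  c:1

0,1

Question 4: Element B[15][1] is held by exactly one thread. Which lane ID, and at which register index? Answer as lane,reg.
c: 1->gid=1  r: 15->r8=1,tid=3,i&1=1
L=1*4+3=7  i=1*2+1=3

7,3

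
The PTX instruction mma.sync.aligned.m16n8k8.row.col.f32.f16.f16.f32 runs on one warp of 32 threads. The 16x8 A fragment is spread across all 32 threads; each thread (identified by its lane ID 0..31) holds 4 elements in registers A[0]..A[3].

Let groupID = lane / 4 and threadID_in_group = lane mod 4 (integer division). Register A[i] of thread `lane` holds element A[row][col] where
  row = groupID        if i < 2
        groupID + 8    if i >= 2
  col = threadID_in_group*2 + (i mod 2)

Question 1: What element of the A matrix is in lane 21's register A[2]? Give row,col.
lane 21→21/4=5, 21 mod 4=1
i=2  r:5+8→13  c:2·1+0→2

13,2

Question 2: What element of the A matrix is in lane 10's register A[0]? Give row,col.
L=10→G=10>>2=2, T=10&3=2
[0]→row 2+0=2  col 2·2+0=4

2,4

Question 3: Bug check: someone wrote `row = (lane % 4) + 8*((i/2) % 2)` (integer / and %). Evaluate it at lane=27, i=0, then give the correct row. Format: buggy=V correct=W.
buggy=3 correct=6

`(lane % 4) + 8*((i/2) % 2)`[27,0]→3
L=27→G=27>>2=6, T=27&3=3
[0]→row 6+0=6  col 3·2+0=6
row: 3 vs 6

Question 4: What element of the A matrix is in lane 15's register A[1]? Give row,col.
L=15⇒gr=15>>2=3, th=15&3=3
[1]⇒row 3+0=3  col 3·2+1=7

3,7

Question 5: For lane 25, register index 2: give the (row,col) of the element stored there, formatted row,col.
14,2

25: g=6,t=1
[2] (6+8,1*2+0) = (14,2)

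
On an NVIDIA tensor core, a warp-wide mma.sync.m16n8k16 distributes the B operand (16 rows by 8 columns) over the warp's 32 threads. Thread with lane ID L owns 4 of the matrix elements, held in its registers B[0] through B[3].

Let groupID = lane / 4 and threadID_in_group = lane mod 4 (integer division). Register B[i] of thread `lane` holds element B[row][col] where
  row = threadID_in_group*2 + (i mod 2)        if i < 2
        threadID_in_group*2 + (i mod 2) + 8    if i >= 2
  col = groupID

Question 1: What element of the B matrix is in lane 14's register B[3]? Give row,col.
lane 14→14/4=3, 14 mod 4=2
i=3  r:2·2+1+8→13  c:3

13,3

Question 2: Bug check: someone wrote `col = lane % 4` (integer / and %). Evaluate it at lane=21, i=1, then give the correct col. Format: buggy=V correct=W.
buggy=1 correct=5

`lane % 4`[21,1]=>1
21: grp=5,tig=1
[1] (1*2+1+0,5) = (3,5)
col: 1 vs 5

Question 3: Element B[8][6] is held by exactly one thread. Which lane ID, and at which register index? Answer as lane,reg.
c: 6->gid=6  r: 8->r8=1,tid=0,i&1=0
L=6*4+0=24  i=1*2+0=2

24,2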